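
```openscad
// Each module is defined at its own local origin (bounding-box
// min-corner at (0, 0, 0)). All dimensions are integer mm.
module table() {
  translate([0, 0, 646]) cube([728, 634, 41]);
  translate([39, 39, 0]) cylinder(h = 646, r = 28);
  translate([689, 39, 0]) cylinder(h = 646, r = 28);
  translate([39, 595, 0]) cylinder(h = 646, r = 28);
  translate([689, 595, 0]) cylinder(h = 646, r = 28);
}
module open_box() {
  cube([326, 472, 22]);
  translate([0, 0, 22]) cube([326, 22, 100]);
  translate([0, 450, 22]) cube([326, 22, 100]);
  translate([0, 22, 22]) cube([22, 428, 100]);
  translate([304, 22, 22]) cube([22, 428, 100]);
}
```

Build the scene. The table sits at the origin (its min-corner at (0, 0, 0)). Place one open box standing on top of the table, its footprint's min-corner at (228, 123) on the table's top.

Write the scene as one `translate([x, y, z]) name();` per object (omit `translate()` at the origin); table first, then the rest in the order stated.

table();
translate([228, 123, 687]) open_box();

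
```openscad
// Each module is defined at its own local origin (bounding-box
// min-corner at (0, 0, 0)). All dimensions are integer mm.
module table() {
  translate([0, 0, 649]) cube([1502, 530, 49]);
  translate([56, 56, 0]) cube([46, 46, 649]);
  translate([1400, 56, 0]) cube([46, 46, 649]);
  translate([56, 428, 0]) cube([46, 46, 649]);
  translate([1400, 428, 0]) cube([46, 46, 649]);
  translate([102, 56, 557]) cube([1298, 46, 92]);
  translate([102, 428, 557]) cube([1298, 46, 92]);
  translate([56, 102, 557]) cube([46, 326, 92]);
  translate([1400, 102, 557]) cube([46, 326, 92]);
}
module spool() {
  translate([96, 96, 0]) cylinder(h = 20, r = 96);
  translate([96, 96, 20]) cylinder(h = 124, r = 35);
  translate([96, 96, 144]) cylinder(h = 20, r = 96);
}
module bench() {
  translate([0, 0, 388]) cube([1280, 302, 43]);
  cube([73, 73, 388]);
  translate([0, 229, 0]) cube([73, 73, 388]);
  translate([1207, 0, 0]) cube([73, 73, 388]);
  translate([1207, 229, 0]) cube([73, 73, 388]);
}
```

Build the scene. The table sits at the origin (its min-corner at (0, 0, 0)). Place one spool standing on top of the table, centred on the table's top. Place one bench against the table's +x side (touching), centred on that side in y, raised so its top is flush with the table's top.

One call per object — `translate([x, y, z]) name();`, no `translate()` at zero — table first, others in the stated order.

table();
translate([655, 169, 698]) spool();
translate([1502, 114, 267]) bench();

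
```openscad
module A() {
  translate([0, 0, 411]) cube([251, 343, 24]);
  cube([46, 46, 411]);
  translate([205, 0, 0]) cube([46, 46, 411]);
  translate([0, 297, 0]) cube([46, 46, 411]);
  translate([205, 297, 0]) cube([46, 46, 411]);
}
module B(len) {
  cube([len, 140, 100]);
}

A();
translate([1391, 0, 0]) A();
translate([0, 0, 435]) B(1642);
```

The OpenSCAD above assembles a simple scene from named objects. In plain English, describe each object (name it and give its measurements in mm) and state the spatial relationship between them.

A is a simple wooden stool: a rectangular seat 251 mm (x) by 343 mm (y), 24 mm thick, top face at z = 435 mm, on four square legs, each 46×46 mm in cross-section. The legs rest on z = 0, each flush with a corner of the seat.

B is a rectangular beam 1642 mm long (x), 140 mm deep (y), 100 mm thick (z).

The beam spans the tops of two stools placed 1140 mm apart, resting at z = 435 mm.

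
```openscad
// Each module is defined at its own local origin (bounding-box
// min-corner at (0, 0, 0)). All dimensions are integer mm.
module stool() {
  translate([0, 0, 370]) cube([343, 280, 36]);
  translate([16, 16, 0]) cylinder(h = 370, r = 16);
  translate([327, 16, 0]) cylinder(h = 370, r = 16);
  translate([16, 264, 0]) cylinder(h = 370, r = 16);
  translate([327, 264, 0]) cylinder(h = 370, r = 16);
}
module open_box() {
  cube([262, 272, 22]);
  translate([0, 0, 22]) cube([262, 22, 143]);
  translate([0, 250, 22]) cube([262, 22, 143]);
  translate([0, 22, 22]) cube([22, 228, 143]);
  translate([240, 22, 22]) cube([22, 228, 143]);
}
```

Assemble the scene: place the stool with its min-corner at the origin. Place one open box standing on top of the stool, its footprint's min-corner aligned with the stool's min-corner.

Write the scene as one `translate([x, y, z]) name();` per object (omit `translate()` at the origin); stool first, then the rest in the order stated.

stool();
translate([0, 0, 406]) open_box();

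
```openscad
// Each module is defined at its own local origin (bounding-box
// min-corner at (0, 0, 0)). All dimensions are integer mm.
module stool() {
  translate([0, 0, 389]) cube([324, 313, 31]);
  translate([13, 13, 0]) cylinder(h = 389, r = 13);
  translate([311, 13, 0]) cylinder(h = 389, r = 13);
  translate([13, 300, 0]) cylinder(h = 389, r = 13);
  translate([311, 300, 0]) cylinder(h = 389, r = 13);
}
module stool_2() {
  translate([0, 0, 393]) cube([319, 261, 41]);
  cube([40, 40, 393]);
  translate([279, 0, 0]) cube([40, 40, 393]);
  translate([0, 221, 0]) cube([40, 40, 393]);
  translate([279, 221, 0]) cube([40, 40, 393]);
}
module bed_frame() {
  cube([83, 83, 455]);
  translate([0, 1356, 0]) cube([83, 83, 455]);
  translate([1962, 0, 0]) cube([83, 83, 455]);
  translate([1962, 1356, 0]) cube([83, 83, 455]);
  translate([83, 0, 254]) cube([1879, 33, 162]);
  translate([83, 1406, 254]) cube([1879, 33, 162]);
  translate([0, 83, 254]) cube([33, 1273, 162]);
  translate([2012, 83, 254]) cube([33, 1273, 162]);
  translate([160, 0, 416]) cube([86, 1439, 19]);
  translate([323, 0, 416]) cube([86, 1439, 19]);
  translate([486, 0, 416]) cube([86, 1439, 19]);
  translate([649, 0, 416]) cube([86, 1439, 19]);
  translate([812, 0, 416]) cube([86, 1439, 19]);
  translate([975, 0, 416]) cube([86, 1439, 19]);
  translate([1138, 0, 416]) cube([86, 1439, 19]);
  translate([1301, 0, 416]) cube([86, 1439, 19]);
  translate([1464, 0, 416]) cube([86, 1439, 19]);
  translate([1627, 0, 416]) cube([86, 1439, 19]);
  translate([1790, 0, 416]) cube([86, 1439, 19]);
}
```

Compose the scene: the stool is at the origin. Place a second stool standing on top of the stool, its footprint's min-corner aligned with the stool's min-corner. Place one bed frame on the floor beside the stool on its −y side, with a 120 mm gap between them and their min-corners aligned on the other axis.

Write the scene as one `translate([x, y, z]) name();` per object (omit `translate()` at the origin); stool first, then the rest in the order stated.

stool();
translate([0, 0, 420]) stool_2();
translate([0, -1559, 0]) bed_frame();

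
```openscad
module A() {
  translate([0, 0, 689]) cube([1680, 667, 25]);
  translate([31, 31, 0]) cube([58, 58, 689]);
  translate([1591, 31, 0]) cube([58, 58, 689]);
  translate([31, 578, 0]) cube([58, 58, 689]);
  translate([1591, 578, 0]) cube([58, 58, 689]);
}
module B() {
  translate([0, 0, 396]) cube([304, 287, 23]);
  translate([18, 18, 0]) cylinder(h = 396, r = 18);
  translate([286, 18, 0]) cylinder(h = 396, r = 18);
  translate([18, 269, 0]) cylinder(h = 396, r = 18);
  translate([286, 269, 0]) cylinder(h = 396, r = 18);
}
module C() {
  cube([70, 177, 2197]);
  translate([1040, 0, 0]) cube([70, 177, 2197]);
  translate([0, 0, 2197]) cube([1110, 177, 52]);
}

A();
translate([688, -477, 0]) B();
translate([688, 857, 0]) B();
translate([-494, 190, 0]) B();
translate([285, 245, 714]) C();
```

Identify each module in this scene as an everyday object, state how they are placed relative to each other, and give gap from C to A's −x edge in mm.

The door frame's min-x is at 285; the table's min-x is 0; gap = 285 mm.

A is a table. B is a stool. C is a door frame. Three stools sit around the table at the −y, +y, −x sides. The door frame is on top of the table, centred. The gap from the door frame to the table's −x edge is 285 mm.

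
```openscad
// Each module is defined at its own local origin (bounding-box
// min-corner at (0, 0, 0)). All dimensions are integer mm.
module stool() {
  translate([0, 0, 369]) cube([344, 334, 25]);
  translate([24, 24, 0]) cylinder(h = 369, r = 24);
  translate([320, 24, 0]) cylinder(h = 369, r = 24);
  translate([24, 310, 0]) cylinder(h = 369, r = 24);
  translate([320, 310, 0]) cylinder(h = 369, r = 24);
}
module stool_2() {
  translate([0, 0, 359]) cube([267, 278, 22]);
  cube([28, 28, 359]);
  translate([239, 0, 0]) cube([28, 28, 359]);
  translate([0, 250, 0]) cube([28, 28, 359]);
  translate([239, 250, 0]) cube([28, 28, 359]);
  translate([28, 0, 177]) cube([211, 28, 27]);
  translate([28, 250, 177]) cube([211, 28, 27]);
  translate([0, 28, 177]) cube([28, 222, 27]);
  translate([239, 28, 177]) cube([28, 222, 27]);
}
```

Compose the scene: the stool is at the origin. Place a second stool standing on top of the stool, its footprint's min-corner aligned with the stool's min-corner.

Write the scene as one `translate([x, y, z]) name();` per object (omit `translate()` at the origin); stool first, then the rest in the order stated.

stool();
translate([0, 0, 394]) stool_2();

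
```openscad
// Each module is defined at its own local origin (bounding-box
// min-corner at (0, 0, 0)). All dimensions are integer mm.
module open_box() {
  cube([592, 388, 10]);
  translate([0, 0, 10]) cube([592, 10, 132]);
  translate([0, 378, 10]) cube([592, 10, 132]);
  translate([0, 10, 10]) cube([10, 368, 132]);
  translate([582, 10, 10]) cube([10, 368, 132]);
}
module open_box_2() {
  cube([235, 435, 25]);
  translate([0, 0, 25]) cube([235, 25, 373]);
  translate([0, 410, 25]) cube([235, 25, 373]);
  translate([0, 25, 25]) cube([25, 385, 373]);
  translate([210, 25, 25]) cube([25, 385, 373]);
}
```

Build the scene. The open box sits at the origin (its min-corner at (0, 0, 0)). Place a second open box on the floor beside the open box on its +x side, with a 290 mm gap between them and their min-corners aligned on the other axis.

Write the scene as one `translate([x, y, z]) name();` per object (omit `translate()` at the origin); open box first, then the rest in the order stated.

open_box();
translate([882, 0, 0]) open_box_2();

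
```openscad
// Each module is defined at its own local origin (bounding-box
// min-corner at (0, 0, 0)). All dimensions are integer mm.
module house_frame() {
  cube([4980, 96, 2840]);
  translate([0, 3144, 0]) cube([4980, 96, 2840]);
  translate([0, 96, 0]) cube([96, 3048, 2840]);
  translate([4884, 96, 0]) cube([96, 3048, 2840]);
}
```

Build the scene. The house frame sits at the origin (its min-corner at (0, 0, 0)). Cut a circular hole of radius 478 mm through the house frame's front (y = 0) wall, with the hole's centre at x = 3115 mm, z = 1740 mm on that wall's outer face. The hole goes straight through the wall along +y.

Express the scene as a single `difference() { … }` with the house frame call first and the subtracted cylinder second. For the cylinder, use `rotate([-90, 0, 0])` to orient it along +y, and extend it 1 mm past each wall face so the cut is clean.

difference() {
  house_frame();
  translate([3115, -1, 1740]) rotate([-90, 0, 0]) cylinder(h = 98, r = 478);
}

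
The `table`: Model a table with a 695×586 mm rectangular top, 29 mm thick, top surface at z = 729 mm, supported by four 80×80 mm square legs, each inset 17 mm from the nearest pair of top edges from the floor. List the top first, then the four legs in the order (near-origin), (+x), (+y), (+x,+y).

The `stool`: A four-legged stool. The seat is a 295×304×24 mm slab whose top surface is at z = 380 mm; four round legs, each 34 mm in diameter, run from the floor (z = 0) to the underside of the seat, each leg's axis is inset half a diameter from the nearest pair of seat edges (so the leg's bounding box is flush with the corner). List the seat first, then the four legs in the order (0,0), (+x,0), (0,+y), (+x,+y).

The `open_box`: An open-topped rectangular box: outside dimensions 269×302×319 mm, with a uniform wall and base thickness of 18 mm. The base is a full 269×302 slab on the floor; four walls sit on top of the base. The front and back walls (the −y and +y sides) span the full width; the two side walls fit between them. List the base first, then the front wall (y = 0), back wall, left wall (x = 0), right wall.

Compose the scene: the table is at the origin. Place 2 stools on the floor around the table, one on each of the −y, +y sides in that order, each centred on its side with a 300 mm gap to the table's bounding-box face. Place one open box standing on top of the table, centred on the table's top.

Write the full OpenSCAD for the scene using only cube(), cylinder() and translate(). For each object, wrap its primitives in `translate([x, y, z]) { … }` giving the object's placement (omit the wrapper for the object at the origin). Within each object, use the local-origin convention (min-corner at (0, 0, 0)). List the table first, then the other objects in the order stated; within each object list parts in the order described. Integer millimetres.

translate([0, 0, 700]) cube([695, 586, 29]);
translate([17, 17, 0]) cube([80, 80, 700]);
translate([598, 17, 0]) cube([80, 80, 700]);
translate([17, 489, 0]) cube([80, 80, 700]);
translate([598, 489, 0]) cube([80, 80, 700]);
translate([200, -604, 0]) {
  translate([0, 0, 356]) cube([295, 304, 24]);
  translate([17, 17, 0]) cylinder(h = 356, r = 17);
  translate([278, 17, 0]) cylinder(h = 356, r = 17);
  translate([17, 287, 0]) cylinder(h = 356, r = 17);
  translate([278, 287, 0]) cylinder(h = 356, r = 17);
}
translate([200, 886, 0]) {
  translate([0, 0, 356]) cube([295, 304, 24]);
  translate([17, 17, 0]) cylinder(h = 356, r = 17);
  translate([278, 17, 0]) cylinder(h = 356, r = 17);
  translate([17, 287, 0]) cylinder(h = 356, r = 17);
  translate([278, 287, 0]) cylinder(h = 356, r = 17);
}
translate([213, 142, 729]) {
  cube([269, 302, 18]);
  translate([0, 0, 18]) cube([269, 18, 301]);
  translate([0, 284, 18]) cube([269, 18, 301]);
  translate([0, 18, 18]) cube([18, 266, 301]);
  translate([251, 18, 18]) cube([18, 266, 301]);
}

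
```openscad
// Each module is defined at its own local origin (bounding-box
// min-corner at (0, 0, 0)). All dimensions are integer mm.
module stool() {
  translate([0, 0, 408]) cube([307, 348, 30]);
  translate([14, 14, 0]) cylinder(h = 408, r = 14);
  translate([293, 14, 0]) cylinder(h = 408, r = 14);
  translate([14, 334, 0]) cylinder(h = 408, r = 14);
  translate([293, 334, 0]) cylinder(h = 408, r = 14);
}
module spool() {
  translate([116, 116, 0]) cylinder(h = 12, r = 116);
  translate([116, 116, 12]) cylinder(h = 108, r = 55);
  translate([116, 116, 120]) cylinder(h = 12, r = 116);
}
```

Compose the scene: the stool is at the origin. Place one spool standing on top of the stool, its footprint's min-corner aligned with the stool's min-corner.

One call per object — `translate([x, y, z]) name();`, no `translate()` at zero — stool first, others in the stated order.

stool();
translate([0, 0, 438]) spool();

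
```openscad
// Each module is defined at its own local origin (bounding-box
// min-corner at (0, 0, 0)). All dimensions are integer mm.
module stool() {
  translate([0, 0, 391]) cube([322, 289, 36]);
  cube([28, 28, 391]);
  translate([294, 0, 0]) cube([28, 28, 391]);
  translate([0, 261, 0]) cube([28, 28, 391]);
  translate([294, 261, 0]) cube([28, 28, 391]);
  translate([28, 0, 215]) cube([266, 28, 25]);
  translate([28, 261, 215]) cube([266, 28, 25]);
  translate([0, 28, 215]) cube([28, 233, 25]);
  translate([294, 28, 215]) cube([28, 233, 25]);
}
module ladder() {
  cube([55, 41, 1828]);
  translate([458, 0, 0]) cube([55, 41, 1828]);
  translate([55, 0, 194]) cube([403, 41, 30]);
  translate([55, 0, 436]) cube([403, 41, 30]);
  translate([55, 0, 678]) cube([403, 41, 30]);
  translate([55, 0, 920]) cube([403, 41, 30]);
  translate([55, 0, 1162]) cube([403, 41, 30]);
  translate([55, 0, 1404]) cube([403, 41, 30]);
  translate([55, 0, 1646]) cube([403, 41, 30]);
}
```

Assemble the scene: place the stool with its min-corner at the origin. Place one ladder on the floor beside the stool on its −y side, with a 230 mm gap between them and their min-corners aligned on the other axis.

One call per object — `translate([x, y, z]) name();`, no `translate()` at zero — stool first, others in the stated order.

stool();
translate([0, -271, 0]) ladder();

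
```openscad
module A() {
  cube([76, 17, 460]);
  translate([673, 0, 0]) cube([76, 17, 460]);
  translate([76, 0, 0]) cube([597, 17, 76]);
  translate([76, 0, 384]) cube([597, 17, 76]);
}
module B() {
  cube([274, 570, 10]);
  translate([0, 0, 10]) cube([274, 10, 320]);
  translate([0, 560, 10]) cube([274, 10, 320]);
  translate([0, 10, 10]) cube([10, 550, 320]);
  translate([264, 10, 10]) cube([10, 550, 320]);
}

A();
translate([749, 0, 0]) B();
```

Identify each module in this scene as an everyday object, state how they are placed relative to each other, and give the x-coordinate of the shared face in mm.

The picture frame's +x face and the open box's −x face are both at x = 749 mm.

A is a picture frame. B is an open box. The open box is against the picture frame's +x side, with their −y faces flush. The x-coordinate of the shared face is 749 mm.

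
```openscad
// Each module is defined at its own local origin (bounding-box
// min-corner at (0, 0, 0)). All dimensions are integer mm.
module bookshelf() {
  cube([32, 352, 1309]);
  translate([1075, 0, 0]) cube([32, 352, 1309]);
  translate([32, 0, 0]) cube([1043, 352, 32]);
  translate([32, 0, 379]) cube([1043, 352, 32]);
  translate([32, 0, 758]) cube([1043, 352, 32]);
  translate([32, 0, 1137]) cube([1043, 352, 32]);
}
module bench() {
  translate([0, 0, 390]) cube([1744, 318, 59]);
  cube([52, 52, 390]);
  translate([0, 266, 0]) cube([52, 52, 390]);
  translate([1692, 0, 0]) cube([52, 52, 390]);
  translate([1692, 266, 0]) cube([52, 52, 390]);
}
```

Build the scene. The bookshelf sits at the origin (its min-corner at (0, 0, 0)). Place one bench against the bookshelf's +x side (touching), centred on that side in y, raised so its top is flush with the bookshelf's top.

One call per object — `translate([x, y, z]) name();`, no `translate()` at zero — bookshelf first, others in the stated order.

bookshelf();
translate([1107, 17, 860]) bench();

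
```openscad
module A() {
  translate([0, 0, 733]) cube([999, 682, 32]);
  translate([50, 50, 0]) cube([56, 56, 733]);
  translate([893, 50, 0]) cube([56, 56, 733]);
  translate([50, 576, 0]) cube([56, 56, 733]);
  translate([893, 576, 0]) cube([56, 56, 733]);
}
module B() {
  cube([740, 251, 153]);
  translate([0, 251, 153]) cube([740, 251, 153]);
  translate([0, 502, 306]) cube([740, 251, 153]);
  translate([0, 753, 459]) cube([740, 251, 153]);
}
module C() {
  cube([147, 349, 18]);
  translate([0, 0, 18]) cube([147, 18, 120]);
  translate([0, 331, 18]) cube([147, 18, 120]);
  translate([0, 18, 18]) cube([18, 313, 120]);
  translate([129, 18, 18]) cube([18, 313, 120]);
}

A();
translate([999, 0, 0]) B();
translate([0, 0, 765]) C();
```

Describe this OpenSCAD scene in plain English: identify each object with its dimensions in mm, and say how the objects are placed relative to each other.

A is a rectangular dining table. The top is 999×682×32 mm with its upper surface at z = 765 mm. It stands on four 56×56 mm square legs, each inset 50 mm from the nearest pair of top edges, running from the floor to the underside of the top.

B is a straight staircase of 4 solid steps. Each step is 740 mm wide (x), 251 mm deep (y, the going) and 153 mm tall (the rise). The first step rests on the floor; each subsequent step sits one going further in +y and one rise higher in +z, directly behind and above the previous step with no overlap.

C is an open-topped rectangular box: outside dimensions 147×349×138 mm, with a uniform wall and base thickness of 18 mm. The base is a full 147×349 slab on the floor; four walls sit on top of the base. The front and back walls (the −y and +y sides) span the full width; the two side walls fit between them.

The staircase is against the table's +x side, with their −y faces flush. The open box is on top of the table.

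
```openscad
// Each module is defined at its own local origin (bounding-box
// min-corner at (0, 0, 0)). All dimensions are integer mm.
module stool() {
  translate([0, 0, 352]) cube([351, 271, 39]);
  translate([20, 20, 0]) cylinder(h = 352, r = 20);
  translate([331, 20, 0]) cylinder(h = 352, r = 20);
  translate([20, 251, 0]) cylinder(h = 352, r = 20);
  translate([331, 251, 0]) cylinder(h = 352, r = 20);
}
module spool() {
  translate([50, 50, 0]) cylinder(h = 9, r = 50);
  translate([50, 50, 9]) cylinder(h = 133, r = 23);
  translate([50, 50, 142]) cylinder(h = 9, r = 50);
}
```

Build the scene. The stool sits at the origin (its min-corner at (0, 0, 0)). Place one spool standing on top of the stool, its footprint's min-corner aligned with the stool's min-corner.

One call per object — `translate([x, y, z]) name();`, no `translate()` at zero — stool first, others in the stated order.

stool();
translate([0, 0, 391]) spool();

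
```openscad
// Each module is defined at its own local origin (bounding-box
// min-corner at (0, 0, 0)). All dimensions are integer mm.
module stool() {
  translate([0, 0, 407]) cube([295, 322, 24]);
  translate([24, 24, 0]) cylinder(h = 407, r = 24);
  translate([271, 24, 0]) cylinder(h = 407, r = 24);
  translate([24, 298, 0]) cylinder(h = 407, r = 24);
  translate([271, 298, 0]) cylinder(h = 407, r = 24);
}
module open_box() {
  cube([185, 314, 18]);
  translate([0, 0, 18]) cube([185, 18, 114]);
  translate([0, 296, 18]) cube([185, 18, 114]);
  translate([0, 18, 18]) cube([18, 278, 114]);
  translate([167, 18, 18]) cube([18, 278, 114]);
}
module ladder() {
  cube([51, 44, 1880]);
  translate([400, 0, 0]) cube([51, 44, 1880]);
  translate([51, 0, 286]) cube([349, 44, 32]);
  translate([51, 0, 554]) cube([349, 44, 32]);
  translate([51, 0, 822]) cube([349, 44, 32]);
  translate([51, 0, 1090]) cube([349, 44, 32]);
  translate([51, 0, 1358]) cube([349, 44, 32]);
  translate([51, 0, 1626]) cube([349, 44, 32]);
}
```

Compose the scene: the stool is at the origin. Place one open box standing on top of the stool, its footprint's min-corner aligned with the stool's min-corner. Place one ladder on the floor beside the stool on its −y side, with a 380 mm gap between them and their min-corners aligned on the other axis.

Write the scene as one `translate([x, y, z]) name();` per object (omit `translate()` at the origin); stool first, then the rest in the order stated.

stool();
translate([0, 0, 431]) open_box();
translate([0, -424, 0]) ladder();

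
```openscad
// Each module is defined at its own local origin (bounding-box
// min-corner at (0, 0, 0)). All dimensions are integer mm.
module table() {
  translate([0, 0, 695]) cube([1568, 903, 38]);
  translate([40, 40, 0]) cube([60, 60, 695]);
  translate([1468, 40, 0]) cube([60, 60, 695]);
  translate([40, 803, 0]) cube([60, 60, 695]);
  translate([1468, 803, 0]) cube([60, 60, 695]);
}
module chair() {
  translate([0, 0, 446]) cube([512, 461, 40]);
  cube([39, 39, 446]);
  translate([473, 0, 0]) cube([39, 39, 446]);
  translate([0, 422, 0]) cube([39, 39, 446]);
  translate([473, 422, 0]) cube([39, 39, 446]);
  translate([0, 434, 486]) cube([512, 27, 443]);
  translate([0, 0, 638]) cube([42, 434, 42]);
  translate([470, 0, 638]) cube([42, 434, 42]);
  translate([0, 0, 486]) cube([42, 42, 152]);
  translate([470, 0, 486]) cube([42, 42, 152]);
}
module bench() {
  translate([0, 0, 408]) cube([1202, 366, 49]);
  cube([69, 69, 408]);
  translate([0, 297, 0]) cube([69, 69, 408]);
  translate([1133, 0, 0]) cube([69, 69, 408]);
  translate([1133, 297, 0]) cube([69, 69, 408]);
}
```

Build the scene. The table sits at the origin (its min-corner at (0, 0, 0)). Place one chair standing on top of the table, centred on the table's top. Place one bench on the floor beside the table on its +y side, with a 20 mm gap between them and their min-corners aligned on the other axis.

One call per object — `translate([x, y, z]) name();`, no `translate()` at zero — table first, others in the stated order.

table();
translate([528, 221, 733]) chair();
translate([0, 923, 0]) bench();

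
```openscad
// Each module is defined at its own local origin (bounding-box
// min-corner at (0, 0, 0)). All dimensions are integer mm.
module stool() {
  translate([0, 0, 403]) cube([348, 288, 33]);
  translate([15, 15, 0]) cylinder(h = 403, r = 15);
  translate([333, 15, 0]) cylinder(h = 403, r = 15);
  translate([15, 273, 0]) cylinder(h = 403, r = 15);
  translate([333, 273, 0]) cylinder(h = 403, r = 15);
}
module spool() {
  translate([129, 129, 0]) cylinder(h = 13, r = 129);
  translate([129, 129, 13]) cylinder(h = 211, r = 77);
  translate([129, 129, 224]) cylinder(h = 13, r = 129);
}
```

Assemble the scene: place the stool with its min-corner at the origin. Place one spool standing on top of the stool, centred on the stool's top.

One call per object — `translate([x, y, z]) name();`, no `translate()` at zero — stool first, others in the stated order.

stool();
translate([45, 15, 436]) spool();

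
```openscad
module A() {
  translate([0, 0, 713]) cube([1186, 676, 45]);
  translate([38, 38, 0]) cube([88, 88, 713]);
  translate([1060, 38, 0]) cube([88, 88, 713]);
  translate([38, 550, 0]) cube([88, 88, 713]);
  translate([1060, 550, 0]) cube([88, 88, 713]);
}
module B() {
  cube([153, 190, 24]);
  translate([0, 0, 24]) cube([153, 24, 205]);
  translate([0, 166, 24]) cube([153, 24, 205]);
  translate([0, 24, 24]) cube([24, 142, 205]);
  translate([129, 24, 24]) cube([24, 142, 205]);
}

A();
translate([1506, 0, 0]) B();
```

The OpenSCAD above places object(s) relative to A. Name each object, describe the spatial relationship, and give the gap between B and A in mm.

A is a table. B is an open box. The open box is on the floor beside the table on its +x side. The gap between the open box and the table is 320 mm.

The open box's nearest face is 320 mm from the table's +x face.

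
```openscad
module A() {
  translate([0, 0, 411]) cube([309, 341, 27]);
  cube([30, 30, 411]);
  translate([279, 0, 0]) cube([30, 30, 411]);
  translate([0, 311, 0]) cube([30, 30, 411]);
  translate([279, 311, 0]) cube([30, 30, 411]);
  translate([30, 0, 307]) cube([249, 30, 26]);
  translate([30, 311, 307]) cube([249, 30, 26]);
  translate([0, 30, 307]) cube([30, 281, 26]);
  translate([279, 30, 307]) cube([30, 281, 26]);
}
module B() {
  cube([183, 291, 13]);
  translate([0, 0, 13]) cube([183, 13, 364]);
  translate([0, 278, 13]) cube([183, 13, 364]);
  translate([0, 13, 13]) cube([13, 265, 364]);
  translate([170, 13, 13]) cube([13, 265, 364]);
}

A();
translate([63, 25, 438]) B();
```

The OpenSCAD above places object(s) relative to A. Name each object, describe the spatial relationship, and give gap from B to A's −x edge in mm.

The open box's min-x is at 63; the stool's min-x is 0; gap = 63 mm.

A is a stool. B is an open box. The open box is on top of the stool, centred. The gap from the open box to the stool's −x edge is 63 mm.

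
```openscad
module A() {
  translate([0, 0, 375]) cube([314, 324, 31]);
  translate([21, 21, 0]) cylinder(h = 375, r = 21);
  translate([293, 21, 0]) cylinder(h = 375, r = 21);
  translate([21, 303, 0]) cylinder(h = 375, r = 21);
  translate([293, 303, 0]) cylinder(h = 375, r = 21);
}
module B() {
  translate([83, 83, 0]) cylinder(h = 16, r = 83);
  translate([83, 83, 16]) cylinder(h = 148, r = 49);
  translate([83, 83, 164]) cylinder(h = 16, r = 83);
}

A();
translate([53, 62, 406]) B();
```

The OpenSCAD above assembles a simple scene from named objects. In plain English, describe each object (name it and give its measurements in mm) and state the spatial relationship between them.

A is a simple wooden stool: a rectangular seat 314 mm (x) by 324 mm (y), 31 mm thick, top face at z = 406 mm, on four round legs, each 42 mm in diameter. The legs rest on z = 0, each leg's axis is inset half a diameter from the nearest pair of seat edges (so the leg's bounding box is flush with the corner).

B is a spool: two coaxial disc flanges of radius 83 mm and thickness 16 mm, joined by a core cylinder of radius 49 mm and height 148 mm. The lower flange rests on z = 0 and the three cylinders share a vertical axis.

The spool is on top of the stool.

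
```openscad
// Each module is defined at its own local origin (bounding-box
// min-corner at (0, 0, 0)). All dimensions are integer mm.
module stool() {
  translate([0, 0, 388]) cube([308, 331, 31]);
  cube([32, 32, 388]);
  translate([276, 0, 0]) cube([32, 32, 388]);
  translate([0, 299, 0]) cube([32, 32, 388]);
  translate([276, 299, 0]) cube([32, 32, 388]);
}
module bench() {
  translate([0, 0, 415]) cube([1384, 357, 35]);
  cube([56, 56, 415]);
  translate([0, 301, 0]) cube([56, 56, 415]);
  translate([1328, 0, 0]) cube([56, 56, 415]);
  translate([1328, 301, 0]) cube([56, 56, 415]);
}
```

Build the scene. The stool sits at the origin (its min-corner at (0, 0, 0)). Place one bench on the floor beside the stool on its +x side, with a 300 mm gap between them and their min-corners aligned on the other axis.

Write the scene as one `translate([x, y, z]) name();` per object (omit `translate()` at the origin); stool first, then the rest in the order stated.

stool();
translate([608, 0, 0]) bench();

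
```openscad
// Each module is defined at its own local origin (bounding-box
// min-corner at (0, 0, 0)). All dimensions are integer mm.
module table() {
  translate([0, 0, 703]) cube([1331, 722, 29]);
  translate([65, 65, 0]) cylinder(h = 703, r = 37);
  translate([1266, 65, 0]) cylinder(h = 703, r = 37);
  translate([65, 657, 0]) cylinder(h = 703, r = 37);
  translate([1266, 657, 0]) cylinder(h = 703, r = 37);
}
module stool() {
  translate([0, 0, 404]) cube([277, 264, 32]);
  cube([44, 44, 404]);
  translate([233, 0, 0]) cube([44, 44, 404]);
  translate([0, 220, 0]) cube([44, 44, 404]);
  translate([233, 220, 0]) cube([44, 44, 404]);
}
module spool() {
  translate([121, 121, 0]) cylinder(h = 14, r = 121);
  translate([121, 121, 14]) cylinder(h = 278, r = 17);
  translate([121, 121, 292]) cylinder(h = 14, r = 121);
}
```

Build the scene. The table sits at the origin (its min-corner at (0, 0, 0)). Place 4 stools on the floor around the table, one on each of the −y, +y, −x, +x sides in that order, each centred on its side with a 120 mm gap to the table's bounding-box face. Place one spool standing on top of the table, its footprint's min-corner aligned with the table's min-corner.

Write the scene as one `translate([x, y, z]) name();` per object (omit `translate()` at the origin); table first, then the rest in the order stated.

table();
translate([527, -384, 0]) stool();
translate([527, 842, 0]) stool();
translate([-397, 229, 0]) stool();
translate([1451, 229, 0]) stool();
translate([0, 0, 732]) spool();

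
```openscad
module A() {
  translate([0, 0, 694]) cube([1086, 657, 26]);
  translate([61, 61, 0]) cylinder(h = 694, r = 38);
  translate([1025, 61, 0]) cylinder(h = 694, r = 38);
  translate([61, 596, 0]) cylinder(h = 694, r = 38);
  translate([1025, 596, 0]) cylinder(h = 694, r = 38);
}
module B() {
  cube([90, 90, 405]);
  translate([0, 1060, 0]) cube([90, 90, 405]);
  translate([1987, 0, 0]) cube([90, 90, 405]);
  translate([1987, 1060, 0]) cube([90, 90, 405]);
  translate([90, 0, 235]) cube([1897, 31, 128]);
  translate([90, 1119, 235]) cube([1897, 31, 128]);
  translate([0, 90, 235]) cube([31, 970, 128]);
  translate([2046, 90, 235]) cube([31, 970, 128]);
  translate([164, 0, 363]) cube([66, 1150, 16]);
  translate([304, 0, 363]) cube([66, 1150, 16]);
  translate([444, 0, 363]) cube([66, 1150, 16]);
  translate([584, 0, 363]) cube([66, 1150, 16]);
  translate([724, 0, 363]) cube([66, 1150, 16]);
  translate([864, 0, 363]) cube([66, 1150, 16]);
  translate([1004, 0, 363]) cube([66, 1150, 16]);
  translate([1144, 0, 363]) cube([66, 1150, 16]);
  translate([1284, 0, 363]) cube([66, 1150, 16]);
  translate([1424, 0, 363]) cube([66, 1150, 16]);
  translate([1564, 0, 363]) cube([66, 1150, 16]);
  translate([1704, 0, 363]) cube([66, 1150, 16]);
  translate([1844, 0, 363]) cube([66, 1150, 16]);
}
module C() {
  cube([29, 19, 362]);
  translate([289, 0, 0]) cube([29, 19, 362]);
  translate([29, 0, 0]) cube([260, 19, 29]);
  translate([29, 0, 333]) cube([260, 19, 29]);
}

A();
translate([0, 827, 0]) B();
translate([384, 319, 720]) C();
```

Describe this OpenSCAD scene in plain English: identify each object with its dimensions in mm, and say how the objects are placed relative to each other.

A is a rectangular dining table. The top is 1086×657×26 mm with its upper surface at z = 720 mm. It stands on four round legs of 76 mm diameter, each leg's bounding box inset 23 mm from the nearest pair of top edges, running from the floor to the underside of the top.

B is a bed frame 2077 mm long (x) by 1150 mm wide (y). Four 90×90 mm corner posts, 405 mm tall, at the corners of the footprint. Four rails of 31 mm thickness and 128 mm height run between adjacent posts with their undersides at z = 235 mm, their outer faces flush with the outside of the frame (the two x-running rails run between the posts' inner faces; the two y-running rails run between the posts' inner faces). 13 slats, each 66 mm wide (x) and 16 mm thick, lie across the top of the two x-running rails, running the full 1150 mm width of the frame in y; the slats are evenly spaced along x between the inner faces of the end posts with equal gaps (rounded down to the nearest mm) at the −x end and between each pair — any rounding remainder accumulates at the +x end.

C is a rectangular picture frame lying in the x–z plane (depth along y). The opening is 260 mm wide (x) by 304 mm tall (z), surrounded by a border 29 mm wide on all four sides. The frame is 19 mm deep and is made of two full-height vertical stiles with two horizontal rails fitted between them.

The bed frame is on the floor beside the table on its +y side. The picture frame is on top of the table, centred.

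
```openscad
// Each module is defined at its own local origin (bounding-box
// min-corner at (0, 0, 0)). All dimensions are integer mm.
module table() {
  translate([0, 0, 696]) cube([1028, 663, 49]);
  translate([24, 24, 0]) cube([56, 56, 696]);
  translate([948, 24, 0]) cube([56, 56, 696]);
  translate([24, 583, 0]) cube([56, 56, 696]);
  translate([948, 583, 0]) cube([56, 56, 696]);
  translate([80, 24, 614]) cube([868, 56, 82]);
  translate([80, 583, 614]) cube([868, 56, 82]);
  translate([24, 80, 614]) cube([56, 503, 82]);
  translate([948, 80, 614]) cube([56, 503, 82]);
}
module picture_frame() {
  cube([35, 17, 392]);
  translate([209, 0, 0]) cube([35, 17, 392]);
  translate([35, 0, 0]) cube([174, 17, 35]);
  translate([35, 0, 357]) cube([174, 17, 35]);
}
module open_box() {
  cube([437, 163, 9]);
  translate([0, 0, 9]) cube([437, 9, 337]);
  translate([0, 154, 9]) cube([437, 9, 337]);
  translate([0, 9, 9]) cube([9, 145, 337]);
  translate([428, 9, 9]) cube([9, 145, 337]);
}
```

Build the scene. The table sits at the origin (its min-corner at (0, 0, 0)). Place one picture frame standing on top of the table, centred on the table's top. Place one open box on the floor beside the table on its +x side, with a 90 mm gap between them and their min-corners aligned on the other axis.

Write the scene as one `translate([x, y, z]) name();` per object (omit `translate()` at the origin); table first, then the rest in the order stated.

table();
translate([392, 323, 745]) picture_frame();
translate([1118, 0, 0]) open_box();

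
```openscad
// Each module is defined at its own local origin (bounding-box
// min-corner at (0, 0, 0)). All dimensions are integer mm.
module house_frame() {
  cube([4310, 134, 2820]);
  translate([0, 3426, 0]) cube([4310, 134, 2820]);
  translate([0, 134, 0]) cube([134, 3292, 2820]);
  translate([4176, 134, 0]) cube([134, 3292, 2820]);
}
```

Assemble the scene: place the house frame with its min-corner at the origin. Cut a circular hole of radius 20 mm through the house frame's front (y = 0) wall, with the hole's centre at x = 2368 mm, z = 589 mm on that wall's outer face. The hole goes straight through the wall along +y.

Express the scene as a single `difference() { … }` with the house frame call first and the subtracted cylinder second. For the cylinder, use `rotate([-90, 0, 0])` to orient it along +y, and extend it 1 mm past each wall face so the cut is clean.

difference() {
  house_frame();
  translate([2368, -1, 589]) rotate([-90, 0, 0]) cylinder(h = 136, r = 20);
}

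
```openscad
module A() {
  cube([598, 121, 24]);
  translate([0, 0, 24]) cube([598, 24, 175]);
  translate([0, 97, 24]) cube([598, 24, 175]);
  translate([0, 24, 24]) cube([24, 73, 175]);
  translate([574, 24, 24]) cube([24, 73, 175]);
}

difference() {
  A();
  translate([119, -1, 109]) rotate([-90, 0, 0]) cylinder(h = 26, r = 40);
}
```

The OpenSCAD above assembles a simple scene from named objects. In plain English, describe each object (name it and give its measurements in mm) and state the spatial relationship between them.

A is an open storage box with external size 598×121×199 mm and wall thickness 24 mm (the base is also 24 mm thick). The base covers the whole footprint; the four walls stand on the base, with the y-facing walls full-width and the x-facing walls fitting between their inner faces.

The open box has a circular hole of radius 40 mm through its front wall, centred at (x = 119, z = 109).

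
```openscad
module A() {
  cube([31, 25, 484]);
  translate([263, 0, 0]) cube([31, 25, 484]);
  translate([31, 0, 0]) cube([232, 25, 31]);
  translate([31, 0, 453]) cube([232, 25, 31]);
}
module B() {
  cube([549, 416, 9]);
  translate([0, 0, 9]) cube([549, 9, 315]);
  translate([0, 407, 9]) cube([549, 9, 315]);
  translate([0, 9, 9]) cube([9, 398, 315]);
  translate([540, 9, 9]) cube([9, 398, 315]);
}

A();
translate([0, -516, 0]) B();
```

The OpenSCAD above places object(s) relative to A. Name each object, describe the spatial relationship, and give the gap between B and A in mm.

A is a picture frame. B is an open box. The open box is on the floor beside the picture frame on its −y side. The gap between the open box and the picture frame is 100 mm.

The open box's nearest face is 100 mm from the picture frame's −y face.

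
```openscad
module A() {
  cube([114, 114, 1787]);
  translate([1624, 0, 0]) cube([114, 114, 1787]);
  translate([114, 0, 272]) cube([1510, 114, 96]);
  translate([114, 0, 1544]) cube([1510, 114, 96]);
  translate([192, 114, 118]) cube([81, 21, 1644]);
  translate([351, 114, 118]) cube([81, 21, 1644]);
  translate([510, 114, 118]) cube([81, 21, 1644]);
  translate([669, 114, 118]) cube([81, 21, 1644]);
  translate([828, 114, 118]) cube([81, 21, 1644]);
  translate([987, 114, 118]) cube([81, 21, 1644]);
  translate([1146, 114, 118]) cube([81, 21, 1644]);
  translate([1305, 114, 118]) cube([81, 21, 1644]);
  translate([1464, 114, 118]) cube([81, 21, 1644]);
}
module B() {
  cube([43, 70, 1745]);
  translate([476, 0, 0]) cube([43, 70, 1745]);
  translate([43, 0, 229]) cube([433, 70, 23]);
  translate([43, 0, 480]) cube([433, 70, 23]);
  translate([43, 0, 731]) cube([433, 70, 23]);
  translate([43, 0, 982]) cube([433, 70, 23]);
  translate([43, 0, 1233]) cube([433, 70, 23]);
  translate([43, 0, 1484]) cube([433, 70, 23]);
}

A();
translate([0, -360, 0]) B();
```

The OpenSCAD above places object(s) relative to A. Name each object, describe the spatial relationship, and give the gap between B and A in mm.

A is a fence section. B is a ladder. The ladder is on the floor beside the fence section on its −y side. The gap between the ladder and the fence section is 290 mm.

The ladder's nearest face is 290 mm from the fence section's −y face.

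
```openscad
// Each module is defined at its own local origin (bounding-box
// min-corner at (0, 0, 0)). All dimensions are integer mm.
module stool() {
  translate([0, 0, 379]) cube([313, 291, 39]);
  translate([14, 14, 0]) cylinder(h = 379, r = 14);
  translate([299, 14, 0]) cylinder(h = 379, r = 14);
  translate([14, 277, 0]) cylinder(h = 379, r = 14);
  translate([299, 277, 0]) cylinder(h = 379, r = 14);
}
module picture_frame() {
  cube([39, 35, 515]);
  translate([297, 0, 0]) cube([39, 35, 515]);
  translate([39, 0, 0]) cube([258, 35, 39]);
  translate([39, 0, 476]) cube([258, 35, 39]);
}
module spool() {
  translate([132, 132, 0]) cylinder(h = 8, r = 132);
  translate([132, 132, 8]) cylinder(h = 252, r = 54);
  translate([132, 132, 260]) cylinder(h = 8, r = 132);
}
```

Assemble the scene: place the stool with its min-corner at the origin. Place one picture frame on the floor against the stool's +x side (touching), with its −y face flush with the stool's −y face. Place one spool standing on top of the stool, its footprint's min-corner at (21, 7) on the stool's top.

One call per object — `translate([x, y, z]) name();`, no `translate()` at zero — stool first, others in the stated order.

stool();
translate([313, 0, 0]) picture_frame();
translate([21, 7, 418]) spool();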